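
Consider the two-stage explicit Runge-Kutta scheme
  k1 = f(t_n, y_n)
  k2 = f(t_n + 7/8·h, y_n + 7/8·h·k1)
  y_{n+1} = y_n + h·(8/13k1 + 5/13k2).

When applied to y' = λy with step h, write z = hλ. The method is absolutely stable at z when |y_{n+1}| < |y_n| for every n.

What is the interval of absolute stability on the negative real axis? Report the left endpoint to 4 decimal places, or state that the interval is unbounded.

z∈(-2.9714,0).

With y'=λy (z=hλ):
  k1=λy_n ⇒ h·k1=z·y_n;  k2=λ(1+7/8z)y_n ⇒ h·k2=z(1+7/8z)y_n
  y_{n+1}/y_n = 1 + 8/13z + 5/13z(1+7/8z) = 1 + z + 35/104z²
  so R(z) = 1 + z + 35/104z².

Find x<0 with |R(x)|<1.
x=-1.24: |R|=0.2775
R=1: x+35/104x²=0 ⇒ x=−104/35=-2.9714; min R=1−1/(4·35/104)=0.2571>−1
Confirm numerically:
  x=-1.734: |R|=0.27789 <1
  x=-1.554: |R|=0.25871 <1
  x=-1.290: |R|=0.27003 <1
  x=-3.464: |R|=1.57422 >1
  x=-3.456: |R|=1.56359 >1
  x=-3.084: |R|=1.11684 >1
So |R|<1 on (-2.9714, 0).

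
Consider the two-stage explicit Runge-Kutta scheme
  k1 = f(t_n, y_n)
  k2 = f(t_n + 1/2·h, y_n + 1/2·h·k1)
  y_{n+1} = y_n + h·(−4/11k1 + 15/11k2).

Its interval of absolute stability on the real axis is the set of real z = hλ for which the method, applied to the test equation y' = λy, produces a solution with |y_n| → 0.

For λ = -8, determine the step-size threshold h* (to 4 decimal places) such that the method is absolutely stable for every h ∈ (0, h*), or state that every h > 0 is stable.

(-1.4667,0); λ=-8 ⇒ h* = (22/15)/8 = 0.1833.

On y'=λy, z=hλ:
  k1=λy_n ⇒ h·k1=z·y_n;  k2=λ(1+1/2z)y_n ⇒ h·k2=z(1+1/2z)y_n
  y_{n+1}/y_n = 1 − 4/11z + 15/11z(1+1/2z) = 1 + z + 15/22z²
  ⇒ R(z) = 1 + z + 15/22z².

Find x<0 with |R(x)|<1.
x=-1.5: |R|=1.0341
R=1: x+15/22x²=0 ⇒ x=−22/15=-1.4667; min R=1−1/(4·15/22)=0.6333>−1
Confirm numerically:
  x=-1.336: |R|=0.88097 <1
  x=-1.275: |R|=0.83338 <1
  x=-1.087: |R|=0.71862 <1
  x=-1.877: |R|=1.52513 >1
  x=-1.808: |R|=1.42077 >1
  x=-1.697: |R|=1.26651 >1
Interval (-1.4667, 0).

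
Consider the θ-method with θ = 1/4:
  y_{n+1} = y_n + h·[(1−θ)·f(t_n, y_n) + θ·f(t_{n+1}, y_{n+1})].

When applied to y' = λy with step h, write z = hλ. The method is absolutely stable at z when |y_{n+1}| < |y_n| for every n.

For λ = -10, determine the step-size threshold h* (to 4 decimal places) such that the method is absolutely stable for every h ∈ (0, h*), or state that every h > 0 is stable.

Test eqn y'=λy, z=hλ:
  y_{n+1} = y_n + z·[3/4·y_n + 1/4·y_{n+1}] ⇒ (1 − 1/4z)y_{n+1} = (1 + 3/4z)y_n
  so R(z) = (1 + 3/4z)/(1 − 1/4z).

Solve |R(x)|<1 on ℝ⁻.
x=-1.28: |R|=0.0303
R=−1: 1+3/4x = −1+1/4x ⇒ -1/2x=2 ⇒ x=2/(-1/2)=-4.0000
Confirm numerically:
  x=-3.080: |R|=0.74011 <1
  x=-2.483: |R|=0.53201 <1
  x=-1.690: |R|=0.18805 <1
  x=-4.446: |R|=1.10561 >1
  x=-4.235: |R|=1.05707 >1
Interval (-4.0000, 0).

(-4.0000,0); λ=-10 ⇒ h* = (4)/10 = 0.4000.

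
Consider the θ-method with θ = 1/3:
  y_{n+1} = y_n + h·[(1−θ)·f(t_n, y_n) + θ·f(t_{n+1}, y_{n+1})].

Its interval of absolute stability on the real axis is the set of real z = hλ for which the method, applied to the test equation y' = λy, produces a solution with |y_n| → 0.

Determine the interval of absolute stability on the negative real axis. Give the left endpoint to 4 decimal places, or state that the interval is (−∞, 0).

Set f=λy, z=hλ:
  y_{n+1} = y_n + z·[2/3·y_n + 1/3·y_{n+1}] ⇒ (1 − 1/3z)y_{n+1} = (1 + 2/3z)y_n
  Hence R(z) = (1 + 2/3z)/(1 − 1/3z).

Need |R(x)|<1, x<0.
x=-1.53: |R|=0.0132
R=−1: 1+2/3x = −1+1/3x ⇒ -1/3x=2 ⇒ x=2/(-1/3)=-6.0000
Confirm numerically:
  x=-5.229: |R|=0.90631 <1
  x=-4.931: |R|=0.86521 <1
  x=-3.970: |R|=0.70875 <1
  x=-2.882: |R|=0.46991 <1
  x=-6.530: |R|=1.05561 >1
  x=-6.202: |R|=1.02195 >1
  x=-6.119: |R|=1.01305 >1
Interval (-6.0000, 0).

(-6.0000, 0).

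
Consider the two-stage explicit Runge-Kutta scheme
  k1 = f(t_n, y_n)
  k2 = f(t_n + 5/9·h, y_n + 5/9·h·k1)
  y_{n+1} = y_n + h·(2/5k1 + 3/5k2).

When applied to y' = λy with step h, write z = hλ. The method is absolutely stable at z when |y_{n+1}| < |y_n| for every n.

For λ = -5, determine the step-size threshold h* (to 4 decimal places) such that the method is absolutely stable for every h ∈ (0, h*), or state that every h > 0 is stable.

(-3.0000,0); λ=-5 ⇒ h* = (3)/5 = 0.6000.

On y'=λy, z=hλ:
  k1=λy_n ⇒ h·k1=z·y_n;  k2=λ(1+5/9z)y_n ⇒ h·k2=z(1+5/9z)y_n
  y_{n+1}/y_n = 1 + 2/5z + 3/5z(1+5/9z) = 1 + z + 1/3z²
  Hence R(z) = 1 + z + 1/3z².

Need |R(x)|<1, x<0.
x=-1.73: |R|=0.2676
R=1: x+1/3x²=0 ⇒ x=−3=-3.0000; min R=1−1/(4·1/3)=0.2500>−1
Confirm numerically:
  x=-2.911: |R|=0.91364 <1
  x=-1.583: |R|=0.25230 <1
  x=-1.476: |R|=0.25019 <1
  x=-3.438: |R|=1.50195 >1
  x=-3.054: |R|=1.05497 >1
  x=-3.053: |R|=1.05394 >1
Stable set (-3.0000, 0).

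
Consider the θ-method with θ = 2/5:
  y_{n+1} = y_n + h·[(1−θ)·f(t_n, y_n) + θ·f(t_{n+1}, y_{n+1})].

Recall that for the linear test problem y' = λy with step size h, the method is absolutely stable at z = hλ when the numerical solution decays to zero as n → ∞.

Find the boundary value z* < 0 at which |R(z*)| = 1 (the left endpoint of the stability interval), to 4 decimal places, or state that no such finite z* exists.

Test eqn y'=λy, z=hλ:
  y_{n+1} = y_n + z·[3/5·y_n + 2/5·y_{n+1}] ⇒ (1 − 2/5z)y_{n+1} = (1 + 3/5z)y_n
  so R(z) = (1 + 3/5z)/(1 − 2/5z).

Solve |R(x)|<1 on ℝ⁻.
x=-0.91: |R|=0.3328
R=−1: 1+3/5x = −1+2/5x ⇒ -1/5x=2 ⇒ x=2/(-1/5)=-10.0000
Confirm numerically:
  x=-7.621: |R|=0.88247 <1
  x=-7.047: |R|=0.84534 <1
  x=-6.967: |R|=0.83981 <1
  x=-5.425: |R|=0.71136 <1
  x=-10.497: |R|=1.01912 >1
  x=-10.328: |R|=1.01278 >1
Stable set (-10.0000, 0).

left endpoint -10.0000.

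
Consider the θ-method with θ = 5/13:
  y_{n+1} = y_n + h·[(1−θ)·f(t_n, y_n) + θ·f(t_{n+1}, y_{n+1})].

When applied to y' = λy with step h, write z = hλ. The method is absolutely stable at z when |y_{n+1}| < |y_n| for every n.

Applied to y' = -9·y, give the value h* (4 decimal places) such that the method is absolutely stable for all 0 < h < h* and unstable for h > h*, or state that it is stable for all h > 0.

(-8.6667,0); λ=-9 ⇒ h* = (26/3)/9 = 0.9630.

Set f=λy, z=hλ:
  y_{n+1} = y_n + z·[8/13·y_n + 5/13·y_{n+1}] ⇒ (1 − 5/13z)y_{n+1} = (1 + 8/13z)y_n
  so R(z) = (1 + 8/13z)/(1 − 5/13z).

Boundary: |R(x)|=1, x<0.
x=-0.4: |R|=0.6533
R=−1: 1+8/13x = −1+5/13x ⇒ -3/13x=2 ⇒ x=2/(-3/13)=-8.6667
Confirm numerically:
  x=-4.300: |R|=0.62029 <1
  x=-4.224: |R|=0.60938 <1
  x=-3.690: |R|=0.52528 <1
  x=-9.071: |R|=1.02079 >1
  x=-8.890: |R|=1.01166 >1
  x=-8.782: |R|=1.00608 >1
So |R|<1 on (-8.6667, 0).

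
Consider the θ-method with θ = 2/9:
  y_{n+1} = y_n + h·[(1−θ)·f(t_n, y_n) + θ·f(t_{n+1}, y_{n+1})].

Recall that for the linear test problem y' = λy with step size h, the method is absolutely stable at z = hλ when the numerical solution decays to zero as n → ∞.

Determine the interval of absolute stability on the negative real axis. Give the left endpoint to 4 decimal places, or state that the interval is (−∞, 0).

With y'=λy (z=hλ):
  y_{n+1} = y_n + z·[7/9·y_n + 2/9·y_{n+1}] ⇒ (1 − 2/9z)y_{n+1} = (1 + 7/9z)y_n
  Hence R(z) = (1 + 7/9z)/(1 − 2/9z).

Need |R(x)|<1, x<0.
x=-0.88: |R|=0.2639
R=−1: 1+7/9x = −1+2/9x ⇒ -5/9x=2 ⇒ x=2/(-5/9)=-3.6000
Confirm numerically:
  x=-3.131: |R|=0.84635 <1
  x=-2.883: |R|=0.75721 <1
  x=-1.928: |R|=0.34972 <1
  x=-4.121: |R|=1.15108 >1
  x=-4.076: |R|=1.13876 >1
Stable set (-3.6000, 0).

z∈(-3.6000,0).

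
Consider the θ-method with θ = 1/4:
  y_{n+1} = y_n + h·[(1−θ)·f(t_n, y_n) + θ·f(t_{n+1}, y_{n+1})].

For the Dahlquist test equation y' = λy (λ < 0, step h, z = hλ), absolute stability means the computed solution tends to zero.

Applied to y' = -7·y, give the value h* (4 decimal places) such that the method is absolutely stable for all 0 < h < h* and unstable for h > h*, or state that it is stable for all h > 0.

(-4.0000,0); λ=-7 ⇒ h* = (4)/7 = 0.5714.

With y'=λy (z=hλ):
  y_{n+1} = y_n + z·[3/4·y_n + 1/4·y_{n+1}] ⇒ (1 − 1/4z)y_{n+1} = (1 + 3/4z)y_n
  ⇒ R(z) = (1 + 3/4z)/(1 − 1/4z).

Solve |R(x)|<1 on ℝ⁻.
x=-0.83: |R|=0.3126
R=−1: 1+3/4x = −1+1/4x ⇒ -1/2x=2 ⇒ x=2/(-1/2)=-4.0000
Confirm numerically:
  x=-3.031: |R|=0.72436 <1
  x=-2.634: |R|=0.58818 <1
  x=-1.887: |R|=0.28215 <1
  x=-4.522: |R|=1.12251 >1
  x=-4.326: |R|=1.07831 >1
  x=-4.138: |R|=1.03391 >1
Stable set (-4.0000, 0).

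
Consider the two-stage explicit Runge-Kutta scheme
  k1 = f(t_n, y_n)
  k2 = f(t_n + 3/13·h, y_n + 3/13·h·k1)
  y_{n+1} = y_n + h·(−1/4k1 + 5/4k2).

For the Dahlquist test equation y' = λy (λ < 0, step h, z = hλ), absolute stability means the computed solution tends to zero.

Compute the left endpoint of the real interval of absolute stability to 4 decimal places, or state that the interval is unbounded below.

On y'=λy, z=hλ:
  k1=λy_n ⇒ h·k1=z·y_n;  k2=λ(1+3/13z)y_n ⇒ h·k2=z(1+3/13z)y_n
  y_{n+1}/y_n = 1 − 1/4z + 5/4z(1+3/13z) = 1 + z + 15/52z²
  ⇒ R(z) = 1 + z + 15/52z².

Boundary: |R(x)|=1, x<0.
x=-1.43: |R|=0.1599
R=1: x+15/52x²=0 ⇒ x=−52/15=-3.4667; min R=1−1/(4·15/52)=0.1333>−1
Confirm numerically:
  x=-2.723: |R|=0.41586 <1
  x=-2.341: |R|=0.23985 <1
  x=-1.634: |R|=0.13618 <1
  x=-1.619: |R|=0.13710 <1
  x=-3.711: |R|=1.26155 >1
  x=-3.535: |R|=1.06968 >1
  x=-3.533: |R|=1.06760 >1
So |R|<1 on (-3.4667, 0).

left endpoint -3.4667.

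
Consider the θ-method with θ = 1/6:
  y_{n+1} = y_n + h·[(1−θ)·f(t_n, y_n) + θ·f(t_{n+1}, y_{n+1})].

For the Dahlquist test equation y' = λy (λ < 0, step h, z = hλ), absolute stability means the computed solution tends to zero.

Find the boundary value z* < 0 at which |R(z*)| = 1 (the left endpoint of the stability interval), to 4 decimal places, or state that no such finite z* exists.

left endpoint -3.0000.

With y'=λy (z=hλ):
  y_{n+1} = y_n + z·[5/6·y_n + 1/6·y_{n+1}] ⇒ (1 − 1/6z)y_{n+1} = (1 + 5/6z)y_n
  ⇒ R(z) = (1 + 5/6z)/(1 − 1/6z).

Boundary: |R(x)|=1, x<0.
x=-1.17: |R|=0.0209
R=−1: 1+5/6x = −1+1/6x ⇒ -2/3x=2 ⇒ x=2/(-2/3)=-3.0000
Confirm numerically:
  x=-2.712: |R|=0.86777 <1
  x=-2.660: |R|=0.84296 <1
  x=-2.636: |R|=0.83140 <1
  x=-2.430: |R|=0.72954 <1
  x=-3.521: |R|=1.21888 >1
  x=-3.300: |R|=1.12903 >1
  x=-3.124: |R|=1.05436 >1
Interval (-3.0000, 0).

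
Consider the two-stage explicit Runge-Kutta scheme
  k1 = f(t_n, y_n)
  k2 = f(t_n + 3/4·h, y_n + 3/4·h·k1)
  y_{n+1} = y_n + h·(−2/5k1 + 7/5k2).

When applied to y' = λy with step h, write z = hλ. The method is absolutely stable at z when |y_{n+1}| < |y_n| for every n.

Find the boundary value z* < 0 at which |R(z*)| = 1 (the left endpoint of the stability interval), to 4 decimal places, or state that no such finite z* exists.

left endpoint -0.9524.

Set f=λy, z=hλ:
  k1=λy_n ⇒ h·k1=z·y_n;  k2=λ(1+3/4z)y_n ⇒ h·k2=z(1+3/4z)y_n
  y_{n+1}/y_n = 1 − 2/5z + 7/5z(1+3/4z) = 1 + z + 21/20z²
  so R(z) = 1 + z + 21/20z².

Boundary: |R(x)|=1, x<0.
x=-0.89: |R|=0.9417
R=1: x+21/20x²=0 ⇒ x=−20/21=-0.9524; min R=1−1/(4·21/20)=0.7619>−1
Confirm numerically:
  x=-0.787: |R|=0.86334 <1
  x=-0.679: |R|=0.80509 <1
  x=-0.435: |R|=0.76369 <1
  x=-1.494: |R|=1.84964 >1
  x=-1.468: |R|=1.79478 >1
Stable set (-0.9524, 0).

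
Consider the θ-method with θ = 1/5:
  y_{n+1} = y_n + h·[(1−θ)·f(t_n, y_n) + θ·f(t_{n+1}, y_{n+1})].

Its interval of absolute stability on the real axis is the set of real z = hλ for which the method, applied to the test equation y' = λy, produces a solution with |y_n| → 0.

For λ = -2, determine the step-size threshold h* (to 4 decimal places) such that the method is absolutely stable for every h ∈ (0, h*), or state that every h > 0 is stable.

With y'=λy (z=hλ):
  y_{n+1} = y_n + z·[4/5·y_n + 1/5·y_{n+1}] ⇒ (1 − 1/5z)y_{n+1} = (1 + 4/5z)y_n
  Hence R(z) = (1 + 4/5z)/(1 − 1/5z).

Find x<0 with |R(x)|<1.
x=-0.35: |R|=0.6729
R=−1: 1+4/5x = −1+1/5x ⇒ -3/5x=2 ⇒ x=2/(-3/5)=-3.3333
Confirm numerically:
  x=-2.968: |R|=0.86245 <1
  x=-2.778: |R|=0.78581 <1
  x=-2.273: |R|=0.56263 <1
  x=-2.164: |R|=0.51033 <1
  x=-3.893: |R|=1.18880 >1
  x=-3.537: |R|=1.07157 >1
  x=-3.466: |R|=1.04701 >1
Stable set (-3.3333, 0).

(-3.3333,0); λ=-2 ⇒ h* = (10/3)/2 = 1.6667.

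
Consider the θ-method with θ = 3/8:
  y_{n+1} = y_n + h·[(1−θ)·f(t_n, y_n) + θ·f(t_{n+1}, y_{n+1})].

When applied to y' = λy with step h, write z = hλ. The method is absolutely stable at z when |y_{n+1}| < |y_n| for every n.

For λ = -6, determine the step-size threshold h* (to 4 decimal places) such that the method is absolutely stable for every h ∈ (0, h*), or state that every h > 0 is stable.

(-8.0000,0); λ=-6 ⇒ h* = (8)/6 = 1.3333.

On y'=λy, z=hλ:
  y_{n+1} = y_n + z·[5/8·y_n + 3/8·y_{n+1}] ⇒ (1 − 3/8z)y_{n+1} = (1 + 5/8z)y_n
  R(z) = (1 + 5/8z)/(1 − 3/8z).

Find x<0 with |R(x)|<1.
x=-1.12: |R|=0.2113
R=−1: 1+5/8x = −1+3/8x ⇒ -1/4x=2 ⇒ x=2/(-1/4)=-8.0000
Confirm numerically:
  x=-7.769: |R|=0.98524 <1
  x=-6.997: |R|=0.93081 <1
  x=-6.146: |R|=0.85975 <1
  x=-5.709: |R|=0.81765 <1
  x=-8.324: |R|=1.01965 >1
  x=-8.068: |R|=1.00422 >1
Interval (-8.0000, 0).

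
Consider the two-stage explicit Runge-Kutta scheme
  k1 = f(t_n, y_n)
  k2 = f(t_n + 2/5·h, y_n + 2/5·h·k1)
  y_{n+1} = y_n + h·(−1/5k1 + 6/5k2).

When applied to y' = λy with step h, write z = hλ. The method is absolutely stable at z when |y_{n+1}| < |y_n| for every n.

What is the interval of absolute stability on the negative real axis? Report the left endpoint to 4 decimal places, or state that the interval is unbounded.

(-2.0833, 0).

With y'=λy (z=hλ):
  k1=λy_n ⇒ h·k1=z·y_n;  k2=λ(1+2/5z)y_n ⇒ h·k2=z(1+2/5z)y_n
  y_{n+1}/y_n = 1 − 1/5z + 6/5z(1+2/5z) = 1 + z + 12/25z²
  R(z) = 1 + z + 12/25z².

Boundary: |R(x)|=1, x<0.
x=-1.33: |R|=0.5191
R=1: x+12/25x²=0 ⇒ x=−25/12=-2.0833; min R=1−1/(4·12/25)=0.4792>−1
Confirm numerically:
  x=-1.897: |R|=0.83033 <1
  x=-1.061: |R|=0.47935 <1
  x=-0.975: |R|=0.48130 <1
  x=-2.339: |R|=1.28704 >1
  x=-2.151: |R|=1.06986 >1
Stable set (-2.0833, 0).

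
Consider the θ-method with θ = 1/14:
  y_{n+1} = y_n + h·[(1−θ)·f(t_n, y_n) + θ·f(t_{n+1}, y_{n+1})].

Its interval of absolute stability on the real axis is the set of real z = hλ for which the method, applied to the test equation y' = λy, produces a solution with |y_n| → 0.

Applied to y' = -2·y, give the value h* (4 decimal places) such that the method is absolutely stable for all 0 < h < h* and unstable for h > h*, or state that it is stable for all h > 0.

On y'=λy, z=hλ:
  y_{n+1} = y_n + z·[13/14·y_n + 1/14·y_{n+1}] ⇒ (1 − 1/14z)y_{n+1} = (1 + 13/14z)y_n
  so R(z) = (1 + 13/14z)/(1 − 1/14z).

Find x<0 with |R(x)|<1.
x=-1: |R|=0.0667
R=−1: 1+13/14x = −1+1/14x ⇒ -6/7x=2 ⇒ x=2/(-6/7)=-2.3333
Confirm numerically:
  x=-1.791: |R|=0.58787 <1
  x=-1.730: |R|=0.53973 <1
  x=-1.171: |R|=0.08061 <1
  x=-0.981: |R|=0.08324 <1
  x=-2.657: |R|=1.23318 >1
  x=-2.487: |R|=1.11185 >1
Interval (-2.3333, 0).

(-2.3333,0); λ=-2 ⇒ h* = (7/3)/2 = 1.1667.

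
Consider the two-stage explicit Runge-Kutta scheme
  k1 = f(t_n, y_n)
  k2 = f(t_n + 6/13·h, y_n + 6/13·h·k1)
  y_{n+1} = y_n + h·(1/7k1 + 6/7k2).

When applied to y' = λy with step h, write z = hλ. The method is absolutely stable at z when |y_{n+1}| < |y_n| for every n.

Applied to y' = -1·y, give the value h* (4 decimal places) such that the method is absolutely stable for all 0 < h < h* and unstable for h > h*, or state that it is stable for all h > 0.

Test eqn y'=λy, z=hλ:
  k1=λy_n ⇒ h·k1=z·y_n;  k2=λ(1+6/13z)y_n ⇒ h·k2=z(1+6/13z)y_n
  y_{n+1}/y_n = 1 + 1/7z + 6/7z(1+6/13z) = 1 + z + 36/91z²
  R(z) = 1 + z + 36/91z².

Find x<0 with |R(x)|<1.
x=-0.31: |R|=0.7280
R=1: x+36/91x²=0 ⇒ x=−91/36=-2.5278; min R=1−1/(4·36/91)=0.3681>−1
Confirm numerically:
  x=-2.222: |R|=0.73121 <1
  x=-1.909: |R|=0.53269 <1
  x=-1.307: |R|=0.36879 <1
  x=-2.952: |R|=1.49542 >1
  x=-2.951: |R|=1.49408 >1
Stable set (-2.5278, 0).

(-2.5278,0); λ=-1 ⇒ h* = (91/36)/1 = 2.5278.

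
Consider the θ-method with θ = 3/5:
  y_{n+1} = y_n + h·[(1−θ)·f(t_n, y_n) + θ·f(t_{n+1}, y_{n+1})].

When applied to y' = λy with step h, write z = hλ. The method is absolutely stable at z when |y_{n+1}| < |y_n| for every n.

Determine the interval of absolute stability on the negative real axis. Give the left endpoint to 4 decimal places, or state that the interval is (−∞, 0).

Set f=λy, z=hλ:
  y_{n+1} = y_n + z·[2/5·y_n + 3/5·y_{n+1}] ⇒ (1 − 3/5z)y_{n+1} = (1 + 2/5z)y_n
  ⇒ R(z) = (1 + 2/5z)/(1 − 3/5z).

Solve |R(x)|<1 on ℝ⁻.
x=-1.32: |R|=0.2634
x=-2: |R|=0.0909
x=-10: |R|=0.4286
x=-100: |R|=0.6393
θ=3/5≥1/2 ⇒ |1+2/5x|<|1−3/5x| ∀x<0 ⇒ unbounded interval.

interval (−∞, 0).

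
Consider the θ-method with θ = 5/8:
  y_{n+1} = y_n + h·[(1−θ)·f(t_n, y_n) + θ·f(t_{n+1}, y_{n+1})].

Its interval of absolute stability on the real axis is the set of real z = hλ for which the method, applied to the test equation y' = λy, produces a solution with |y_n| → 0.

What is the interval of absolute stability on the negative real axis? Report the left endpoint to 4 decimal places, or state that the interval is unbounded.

interval (−∞, 0).

On y'=λy, z=hλ:
  y_{n+1} = y_n + z·[3/8·y_n + 5/8·y_{n+1}] ⇒ (1 − 5/8z)y_{n+1} = (1 + 3/8z)y_n
  R(z) = (1 + 3/8z)/(1 − 5/8z).

Boundary: |R(x)|=1, x<0.
x=-1.15: |R|=0.3309
x=-2: |R|=0.1111
x=-10: |R|=0.3793
x=-100: |R|=0.5748
θ=5/8≥1/2 ⇒ |1+3/8x|<|1−5/8x| ∀x<0 ⇒ unbounded interval.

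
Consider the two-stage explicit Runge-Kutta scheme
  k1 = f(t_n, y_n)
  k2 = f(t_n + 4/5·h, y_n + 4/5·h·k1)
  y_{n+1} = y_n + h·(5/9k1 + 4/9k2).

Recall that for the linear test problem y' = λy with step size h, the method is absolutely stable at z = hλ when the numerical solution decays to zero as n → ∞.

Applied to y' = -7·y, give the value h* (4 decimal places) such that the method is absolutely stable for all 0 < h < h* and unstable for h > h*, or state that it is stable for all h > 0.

Test eqn y'=λy, z=hλ:
  k1=λy_n ⇒ h·k1=z·y_n;  k2=λ(1+4/5z)y_n ⇒ h·k2=z(1+4/5z)y_n
  y_{n+1}/y_n = 1 + 5/9z + 4/9z(1+4/5z) = 1 + z + 16/45z²
  R(z) = 1 + z + 16/45z².

Boundary: |R(x)|=1, x<0.
x=-0.36: |R|=0.6861
R=1: x+16/45x²=0 ⇒ x=−45/16=-2.8125; min R=1−1/(4·16/45)=0.2969>−1
Confirm numerically:
  x=-2.421: |R|=0.66300 <1
  x=-2.004: |R|=0.42392 <1
  x=-1.901: |R|=0.38391 <1
  x=-1.636: |R|=0.31564 <1
  x=-3.153: |R|=1.38172 >1
  x=-3.115: |R|=1.33504 >1
  x=-2.961: |R|=1.15634 >1
So |R|<1 on (-2.8125, 0).

(-2.8125,0); λ=-7 ⇒ h* = (45/16)/7 = 0.4018.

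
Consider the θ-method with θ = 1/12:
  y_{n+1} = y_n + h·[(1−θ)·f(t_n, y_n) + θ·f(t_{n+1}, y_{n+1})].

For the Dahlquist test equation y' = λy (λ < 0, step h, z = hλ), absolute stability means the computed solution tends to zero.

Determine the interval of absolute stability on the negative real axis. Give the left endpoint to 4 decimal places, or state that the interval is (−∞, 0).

(-2.4000, 0).

With y'=λy (z=hλ):
  y_{n+1} = y_n + z·[11/12·y_n + 1/12·y_{n+1}] ⇒ (1 − 1/12z)y_{n+1} = (1 + 11/12z)y_n
  R(z) = (1 + 11/12z)/(1 − 1/12z).

Solve |R(x)|<1 on ℝ⁻.
x=-0.39: |R|=0.6223
R=−1: 1+11/12x = −1+1/12x ⇒ -5/6x=2 ⇒ x=2/(-5/6)=-2.4000
Confirm numerically:
  x=-2.087: |R|=0.77781 <1
  x=-1.868: |R|=0.61638 <1
  x=-1.839: |R|=0.59462 <1
  x=-1.137: |R|=0.03859 <1
  x=-2.975: |R|=1.38397 >1
  x=-2.910: |R|=1.34205 >1
Interval (-2.4000, 0).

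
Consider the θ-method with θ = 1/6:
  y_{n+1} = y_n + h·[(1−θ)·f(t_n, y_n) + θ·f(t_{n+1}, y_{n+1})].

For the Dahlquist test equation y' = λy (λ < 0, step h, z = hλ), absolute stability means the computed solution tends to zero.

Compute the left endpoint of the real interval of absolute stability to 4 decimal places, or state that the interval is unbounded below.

left endpoint -3.0000.

Test eqn y'=λy, z=hλ:
  y_{n+1} = y_n + z·[5/6·y_n + 1/6·y_{n+1}] ⇒ (1 − 1/6z)y_{n+1} = (1 + 5/6z)y_n
  R(z) = (1 + 5/6z)/(1 − 1/6z).

Solve |R(x)|<1 on ℝ⁻.
x=-1.68: |R|=0.3125
R=−1: 1+5/6x = −1+1/6x ⇒ -2/3x=2 ⇒ x=2/(-2/3)=-3.0000
Confirm numerically:
  x=-2.901: |R|=0.95551 <1
  x=-2.320: |R|=0.67308 <1
  x=-1.916: |R|=0.45225 <1
  x=-1.467: |R|=0.17879 <1
  x=-3.206: |R|=1.08951 >1
  x=-3.159: |R|=1.06944 >1
  x=-3.140: |R|=1.06127 >1
Stable set (-3.0000, 0).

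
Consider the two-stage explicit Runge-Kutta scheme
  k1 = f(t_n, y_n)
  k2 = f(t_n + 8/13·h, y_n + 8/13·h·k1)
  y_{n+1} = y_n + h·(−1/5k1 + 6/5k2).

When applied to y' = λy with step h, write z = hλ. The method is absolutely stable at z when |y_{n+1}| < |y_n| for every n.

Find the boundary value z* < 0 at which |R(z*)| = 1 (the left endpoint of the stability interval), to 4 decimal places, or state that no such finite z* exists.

z* = -1.3542.

Test eqn y'=λy, z=hλ:
  k1=λy_n ⇒ h·k1=z·y_n;  k2=λ(1+8/13z)y_n ⇒ h·k2=z(1+8/13z)y_n
  y_{n+1}/y_n = 1 − 1/5z + 6/5z(1+8/13z) = 1 + z + 48/65z²
  Hence R(z) = 1 + z + 48/65z².

Need |R(x)|<1, x<0.
x=-0.53: |R|=0.6774
R=1: x+48/65x²=0 ⇒ x=−65/48=-1.3542; min R=1−1/(4·48/65)=0.6615>−1
Confirm numerically:
  x=-1.104: |R|=0.79605 <1
  x=-0.916: |R|=0.70361 <1
  x=-0.799: |R|=0.67243 <1
  x=-0.651: |R|=0.66196 <1
  x=-1.945: |R|=1.84862 >1
  x=-1.743: |R|=1.50048 >1
  x=-1.599: |R|=1.28910 >1
Stable set (-1.3542, 0).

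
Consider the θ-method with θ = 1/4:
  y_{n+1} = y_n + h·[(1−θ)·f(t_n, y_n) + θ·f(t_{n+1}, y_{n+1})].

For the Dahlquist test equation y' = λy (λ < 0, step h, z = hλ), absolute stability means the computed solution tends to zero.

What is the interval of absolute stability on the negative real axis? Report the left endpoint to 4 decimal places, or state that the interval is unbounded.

With y'=λy (z=hλ):
  y_{n+1} = y_n + z·[3/4·y_n + 1/4·y_{n+1}] ⇒ (1 − 1/4z)y_{n+1} = (1 + 3/4z)y_n
  so R(z) = (1 + 3/4z)/(1 − 1/4z).

Boundary: |R(x)|=1, x<0.
x=-0.45: |R|=0.5955
R=−1: 1+3/4x = −1+1/4x ⇒ -1/2x=2 ⇒ x=2/(-1/2)=-4.0000
Confirm numerically:
  x=-3.630: |R|=0.90301 <1
  x=-2.050: |R|=0.35537 <1
  x=-2.030: |R|=0.34660 <1
  x=-4.410: |R|=1.09750 >1
  x=-4.053: |R|=1.01316 >1
Interval (-4.0000, 0).

(-4.0000, 0).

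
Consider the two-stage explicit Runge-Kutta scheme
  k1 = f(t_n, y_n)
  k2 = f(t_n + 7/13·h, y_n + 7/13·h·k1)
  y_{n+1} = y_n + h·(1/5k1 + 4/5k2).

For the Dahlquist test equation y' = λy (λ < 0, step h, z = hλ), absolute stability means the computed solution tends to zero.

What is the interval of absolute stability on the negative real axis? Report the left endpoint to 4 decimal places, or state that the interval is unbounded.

On y'=λy, z=hλ:
  k1=λy_n ⇒ h·k1=z·y_n;  k2=λ(1+7/13z)y_n ⇒ h·k2=z(1+7/13z)y_n
  y_{n+1}/y_n = 1 + 1/5z + 4/5z(1+7/13z) = 1 + z + 28/65z²
  Hence R(z) = 1 + z + 28/65z².

Find x<0 with |R(x)|<1.
x=-0.98: |R|=0.4337
R=1: x+28/65x²=0 ⇒ x=−65/28=-2.3214; min R=1−1/(4·28/65)=0.4196>−1
Confirm numerically:
  x=-2.244: |R|=0.92515 <1
  x=-1.647: |R|=0.52151 <1
  x=-1.347: |R|=0.43459 <1
  x=-2.708: |R|=1.45094 >1
  x=-2.640: |R|=1.36229 >1
Stable set (-2.3214, 0).

z∈(-2.3214,0).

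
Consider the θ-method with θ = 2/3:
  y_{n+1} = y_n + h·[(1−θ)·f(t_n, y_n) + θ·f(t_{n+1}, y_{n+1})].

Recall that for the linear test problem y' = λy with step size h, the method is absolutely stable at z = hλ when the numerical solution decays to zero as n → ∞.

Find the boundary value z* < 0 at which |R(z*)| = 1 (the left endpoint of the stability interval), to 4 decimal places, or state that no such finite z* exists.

With y'=λy (z=hλ):
  y_{n+1} = y_n + z·[1/3·y_n + 2/3·y_{n+1}] ⇒ (1 − 2/3z)y_{n+1} = (1 + 1/3z)y_n
  so R(z) = (1 + 1/3z)/(1 − 2/3z).

Solve |R(x)|<1 on ℝ⁻.
x=-0.42: |R|=0.6719
x=-2: |R|=0.1429
x=-10: |R|=0.3043
x=-100: |R|=0.4778
θ=2/3≥1/2 ⇒ |1+1/3x|<|1−2/3x| ∀x<0 ⇒ unbounded interval.

interval (−∞, 0).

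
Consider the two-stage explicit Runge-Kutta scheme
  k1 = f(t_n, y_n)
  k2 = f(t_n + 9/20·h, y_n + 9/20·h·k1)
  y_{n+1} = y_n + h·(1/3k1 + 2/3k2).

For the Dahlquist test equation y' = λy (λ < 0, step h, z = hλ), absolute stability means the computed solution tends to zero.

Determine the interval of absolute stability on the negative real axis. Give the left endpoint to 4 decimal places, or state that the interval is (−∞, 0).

(-3.3333, 0).

Test eqn y'=λy, z=hλ:
  k1=λy_n ⇒ h·k1=z·y_n;  k2=λ(1+9/20z)y_n ⇒ h·k2=z(1+9/20z)y_n
  y_{n+1}/y_n = 1 + 1/3z + 2/3z(1+9/20z) = 1 + z + 3/10z²
  R(z) = 1 + z + 3/10z².

Boundary: |R(x)|=1, x<0.
x=-0.31: |R|=0.7188
R=1: x+3/10x²=0 ⇒ x=−10/3=-3.3333; min R=1−1/(4·3/10)=0.1667>−1
Confirm numerically:
  x=-3.238: |R|=0.90739 <1
  x=-3.219: |R|=0.88959 <1
  x=-1.567: |R|=0.16965 <1
  x=-3.880: |R|=1.63632 >1
  x=-3.824: |R|=1.56289 >1
  x=-3.494: |R|=1.16841 >1
Stable set (-3.3333, 0).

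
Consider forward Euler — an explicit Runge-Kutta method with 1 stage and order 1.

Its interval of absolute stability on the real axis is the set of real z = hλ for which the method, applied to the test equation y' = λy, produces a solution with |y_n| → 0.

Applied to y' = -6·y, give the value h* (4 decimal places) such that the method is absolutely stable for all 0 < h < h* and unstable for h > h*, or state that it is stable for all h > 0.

With y'=λy (z=hλ):
  order 1, 1-stage ⇒ R(z)=1+z
  (e.g. R(-1.29)=-0.29000, |R|=0.29000)

Find x<0 with |R(x)|<1.
x=-1.29: |R|=0.2900
|R(-2.27)|=1.2700 |R(-1.9)|=0.9000 |R(-1.16)|=0.1600
Bisect:
  x_lo=-2.6688 |R|=1.6688  x_hi=-0.3833 |R|=0.6167
  mid=-1.52605 |R|=0.52605 →hi
  mid=-2.09743 |R|=1.09743 →lo
  mid=-1.81174 |R|=0.81174 →hi
  mid=-1.95459 |R|=0.95459 →hi
  mid=-2.02601 |R|=1.02601 →lo
  mid=-1.99030 |R|=0.99030 →hi
  mid=-2.00815 |R|=1.00815 →lo
  ...
  [-2.00006,-1.99992] ⇒ x*=-2.0000
So |R|<1 on (-2.0000, 0).

(-2.0000,0); λ=-6 ⇒ h* = 0.3333.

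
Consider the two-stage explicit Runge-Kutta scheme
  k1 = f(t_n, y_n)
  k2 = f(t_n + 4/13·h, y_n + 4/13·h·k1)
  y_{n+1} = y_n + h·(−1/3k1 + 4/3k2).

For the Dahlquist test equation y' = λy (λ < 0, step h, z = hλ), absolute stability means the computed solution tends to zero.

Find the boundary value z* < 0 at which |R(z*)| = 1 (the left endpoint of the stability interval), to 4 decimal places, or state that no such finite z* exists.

left endpoint -2.4375.

Test eqn y'=λy, z=hλ:
  k1=λy_n ⇒ h·k1=z·y_n;  k2=λ(1+4/13z)y_n ⇒ h·k2=z(1+4/13z)y_n
  y_{n+1}/y_n = 1 − 1/3z + 4/3z(1+4/13z) = 1 + z + 16/39z²
  Hence R(z) = 1 + z + 16/39z².

Boundary: |R(x)|=1, x<0.
x=-1.58: |R|=0.4442
R=1: x+16/39x²=0 ⇒ x=−39/16=-2.4375; min R=1−1/(4·16/39)=0.3906>−1
Confirm numerically:
  x=-2.317: |R|=0.88546 <1
  x=-1.923: |R|=0.59410 <1
  x=-1.755: |R|=0.50860 <1
  x=-2.830: |R|=1.45570 >1
  x=-2.786: |R|=1.39833 >1
  x=-2.508: |R|=1.07254 >1
Interval (-2.4375, 0).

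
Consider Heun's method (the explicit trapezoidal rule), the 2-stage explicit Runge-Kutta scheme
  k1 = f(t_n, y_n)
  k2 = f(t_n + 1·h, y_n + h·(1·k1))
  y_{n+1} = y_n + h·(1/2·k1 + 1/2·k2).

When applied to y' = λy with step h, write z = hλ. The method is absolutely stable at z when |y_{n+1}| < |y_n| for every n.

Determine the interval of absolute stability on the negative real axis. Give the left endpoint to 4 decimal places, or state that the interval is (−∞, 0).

z∈(-2.0000,0).

On y'=λy, z=hλ:
  order 2, 2-stage ⇒ R(z)=1+z+z^2/2
  (e.g. R(-0.52)=0.61520, |R|=0.61520)

Solve |R(x)|<1 on ℝ⁻.
x=-0.52: |R|=0.6152
|R(-1.95)|=0.9512 |R(-1.22)|=0.5242 |R(-0.84)|=0.5128
Bisect:
  x_lo=-2.8970 |R|=2.2993  x_hi=-0.2732 |R|=0.7641
  mid=-1.58509 |R|=0.67116 →hi
  mid=-2.24104 |R|=1.27010 →lo
  mid=-1.91307 |R|=0.91685 →hi
  mid=-2.07706 |R|=1.08002 →lo
  mid=-1.99506 |R|=0.99507 →hi
  mid=-2.03606 |R|=1.03671 →lo
  mid=-2.01556 |R|=1.01568 →lo
  mid=-2.00531 |R|=1.00532 →lo
  mid=-2.00019 |R|=1.00019 →lo
  ...
  [-2.00003,-1.99987] ⇒ x*=-2.0000
Stable set (-2.0000, 0).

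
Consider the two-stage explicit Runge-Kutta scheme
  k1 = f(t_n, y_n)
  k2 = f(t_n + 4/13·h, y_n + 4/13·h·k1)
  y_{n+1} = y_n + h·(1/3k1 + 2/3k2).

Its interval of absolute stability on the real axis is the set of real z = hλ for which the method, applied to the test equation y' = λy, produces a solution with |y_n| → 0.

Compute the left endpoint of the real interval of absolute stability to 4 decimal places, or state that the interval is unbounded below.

left endpoint -4.8750.

On y'=λy, z=hλ:
  k1=λy_n ⇒ h·k1=z·y_n;  k2=λ(1+4/13z)y_n ⇒ h·k2=z(1+4/13z)y_n
  y_{n+1}/y_n = 1 + 1/3z + 2/3z(1+4/13z) = 1 + z + 8/39z²
  R(z) = 1 + z + 8/39z².

Solve |R(x)|<1 on ℝ⁻.
x=-0.47: |R|=0.5753
R=1: x+8/39x²=0 ⇒ x=−39/8=-4.8750; min R=1−1/(4·8/39)=-0.2188>−1
Confirm numerically:
  x=-4.175: |R|=0.40051 <1
  x=-3.088: |R|=0.13195 <1
  x=-3.013: |R|=0.15081 <1
  x=-2.754: |R|=0.19820 <1
  x=-5.319: |R|=1.48444 >1
  x=-5.196: |R|=1.34214 >1
  x=-5.094: |R|=1.22884 >1
So |R|<1 on (-4.8750, 0).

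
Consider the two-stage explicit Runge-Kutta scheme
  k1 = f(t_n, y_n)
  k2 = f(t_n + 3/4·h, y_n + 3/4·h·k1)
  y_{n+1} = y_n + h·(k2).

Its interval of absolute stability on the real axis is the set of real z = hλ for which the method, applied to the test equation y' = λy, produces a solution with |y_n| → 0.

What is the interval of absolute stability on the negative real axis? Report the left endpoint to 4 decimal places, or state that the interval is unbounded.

z∈(-1.3333,0).

With y'=λy (z=hλ):
  k1=λy_n ⇒ h·k1=z·y_n;  k2=λ(1+3/4z)y_n ⇒ h·k2=z(1+3/4z)y_n
  y_{n+1}/y_n = 1 + z(1+3/4z) = 1 + z + 3/4z²
  ⇒ R(z) = 1 + z + 3/4z².

Solve |R(x)|<1 on ℝ⁻.
x=-1.6: |R|=1.3200
R=1: x+3/4x²=0 ⇒ x=−4/3=-1.3333; min R=1−1/(4·3/4)=0.6667>−1
Confirm numerically:
  x=-1.294: |R|=0.96183 <1
  x=-1.058: |R|=0.78152 <1
  x=-0.964: |R|=0.73297 <1
  x=-1.916: |R|=1.83729 >1
  x=-1.770: |R|=1.57968 >1
Stable set (-1.3333, 0).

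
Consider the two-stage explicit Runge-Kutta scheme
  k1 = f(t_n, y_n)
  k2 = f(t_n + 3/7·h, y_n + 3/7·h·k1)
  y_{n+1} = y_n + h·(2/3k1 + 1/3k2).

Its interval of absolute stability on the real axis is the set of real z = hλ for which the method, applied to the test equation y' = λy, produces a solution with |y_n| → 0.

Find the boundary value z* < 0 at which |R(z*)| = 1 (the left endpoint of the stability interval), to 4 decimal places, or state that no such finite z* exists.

left endpoint -7.0000.

Set f=λy, z=hλ:
  k1=λy_n ⇒ h·k1=z·y_n;  k2=λ(1+3/7z)y_n ⇒ h·k2=z(1+3/7z)y_n
  y_{n+1}/y_n = 1 + 2/3z + 1/3z(1+3/7z) = 1 + z + 1/7z²
  ⇒ R(z) = 1 + z + 1/7z².

Boundary: |R(x)|=1, x<0.
x=-1.11: |R|=0.0660
R=1: x+1/7x²=0 ⇒ x=−7=-7.0000; min R=1−1/(4·1/7)=-0.7500>−1
Confirm numerically:
  x=-6.437: |R|=0.48228 <1
  x=-5.209: |R|=0.33276 <1
  x=-4.070: |R|=0.70359 <1
  x=-4.036: |R|=0.70896 <1
  x=-7.408: |R|=1.43178 >1
  x=-7.329: |R|=1.34446 >1
  x=-7.252: |R|=1.26107 >1
So |R|<1 on (-7.0000, 0).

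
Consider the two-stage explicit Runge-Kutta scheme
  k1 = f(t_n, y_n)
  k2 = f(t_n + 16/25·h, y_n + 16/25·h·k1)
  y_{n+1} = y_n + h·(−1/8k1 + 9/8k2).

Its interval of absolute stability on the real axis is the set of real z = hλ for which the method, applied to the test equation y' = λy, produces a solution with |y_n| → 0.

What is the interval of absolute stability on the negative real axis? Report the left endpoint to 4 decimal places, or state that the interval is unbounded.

(-1.3889, 0).

Test eqn y'=λy, z=hλ:
  k1=λy_n ⇒ h·k1=z·y_n;  k2=λ(1+16/25z)y_n ⇒ h·k2=z(1+16/25z)y_n
  y_{n+1}/y_n = 1 − 1/8z + 9/8z(1+16/25z) = 1 + z + 18/25z²
  ⇒ R(z) = 1 + z + 18/25z².

Need |R(x)|<1, x<0.
x=-0.82: |R|=0.6641
R=1: x+18/25x²=0 ⇒ x=−25/18=-1.3889; min R=1−1/(4·18/25)=0.6528>−1
Confirm numerically:
  x=-1.367: |R|=0.97846 <1
  x=-1.317: |R|=0.93183 <1
  x=-1.130: |R|=0.78937 <1
  x=-1.107: |R|=0.77532 <1
  x=-1.853: |R|=1.61920 >1
  x=-1.544: |R|=1.17243 >1
Stable set (-1.3889, 0).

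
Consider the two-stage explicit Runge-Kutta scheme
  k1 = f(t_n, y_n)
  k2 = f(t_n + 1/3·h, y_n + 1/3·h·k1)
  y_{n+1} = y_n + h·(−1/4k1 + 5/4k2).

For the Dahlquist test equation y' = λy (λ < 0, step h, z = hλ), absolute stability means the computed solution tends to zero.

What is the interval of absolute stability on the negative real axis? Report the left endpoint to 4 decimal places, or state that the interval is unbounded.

(-2.4000, 0).

Set f=λy, z=hλ:
  k1=λy_n ⇒ h·k1=z·y_n;  k2=λ(1+1/3z)y_n ⇒ h·k2=z(1+1/3z)y_n
  y_{n+1}/y_n = 1 − 1/4z + 5/4z(1+1/3z) = 1 + z + 5/12z²
  Hence R(z) = 1 + z + 5/12z².

Need |R(x)|<1, x<0.
x=-0.5: |R|=0.6042
R=1: x+5/12x²=0 ⇒ x=−12/5=-2.4000; min R=1−1/(4·5/12)=0.4000>−1
Confirm numerically:
  x=-1.632: |R|=0.47776 <1
  x=-1.604: |R|=0.46801 <1
  x=-1.542: |R|=0.44874 <1
  x=-1.438: |R|=0.42360 <1
  x=-2.973: |R|=1.70980 >1
  x=-2.459: |R|=1.06045 >1
So |R|<1 on (-2.4000, 0).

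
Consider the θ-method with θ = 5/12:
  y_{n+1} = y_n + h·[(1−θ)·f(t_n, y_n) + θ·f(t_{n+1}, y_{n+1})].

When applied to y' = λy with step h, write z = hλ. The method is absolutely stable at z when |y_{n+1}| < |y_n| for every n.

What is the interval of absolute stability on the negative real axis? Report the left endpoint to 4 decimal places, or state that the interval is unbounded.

Test eqn y'=λy, z=hλ:
  y_{n+1} = y_n + z·[7/12·y_n + 5/12·y_{n+1}] ⇒ (1 − 5/12z)y_{n+1} = (1 + 7/12z)y_n
  R(z) = (1 + 7/12z)/(1 − 5/12z).

Need |R(x)|<1, x<0.
x=-0.61: |R|=0.5136
R=−1: 1+7/12x = −1+5/12x ⇒ -1/6x=2 ⇒ x=2/(-1/6)=-12.0000
Confirm numerically:
  x=-10.415: |R|=0.95053 <1
  x=-8.216: |R|=0.85742 <1
  x=-6.695: |R|=0.76668 <1
  x=-12.495: |R|=1.01329 >1
  x=-12.404: |R|=1.01092 >1
Interval (-12.0000, 0).

(-12.0000, 0).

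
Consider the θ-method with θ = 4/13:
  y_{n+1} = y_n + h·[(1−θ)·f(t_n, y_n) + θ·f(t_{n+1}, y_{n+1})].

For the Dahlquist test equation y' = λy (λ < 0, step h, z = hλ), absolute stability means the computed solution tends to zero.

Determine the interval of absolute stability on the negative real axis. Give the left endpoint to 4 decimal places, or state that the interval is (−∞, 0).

(-5.2000, 0).

Test eqn y'=λy, z=hλ:
  y_{n+1} = y_n + z·[9/13·y_n + 4/13·y_{n+1}] ⇒ (1 − 4/13z)y_{n+1} = (1 + 9/13z)y_n
  ⇒ R(z) = (1 + 9/13z)/(1 − 4/13z).

Need |R(x)|<1, x<0.
x=-1: |R|=0.2353
R=−1: 1+9/13x = −1+4/13x ⇒ -5/13x=2 ⇒ x=2/(-5/13)=-5.2000
Confirm numerically:
  x=-5.161: |R|=0.99420 <1
  x=-4.746: |R|=0.92903 <1
  x=-3.816: |R|=0.75517 <1
  x=-2.568: |R|=0.43451 <1
  x=-5.673: |R|=1.06626 >1
  x=-5.615: |R|=1.05852 >1
Interval (-5.2000, 0).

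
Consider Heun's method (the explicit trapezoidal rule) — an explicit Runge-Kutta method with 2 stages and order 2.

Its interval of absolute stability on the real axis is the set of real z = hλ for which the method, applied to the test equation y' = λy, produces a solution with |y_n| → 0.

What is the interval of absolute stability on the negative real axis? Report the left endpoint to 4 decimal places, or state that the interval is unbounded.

z∈(-2.0000,0).

Set f=λy, z=hλ:
  order 2, 2-stage ⇒ R(z)=1+z+z^2/2
  (e.g. R(-0.91)=0.50405, |R|=0.50405)

Need |R(x)|<1, x<0.
x=-0.91: |R|=0.5041
|R(-2.17)|=1.1845 |R(-1.9)|=0.9050 |R(-1.29)|=0.5421
Bisect:
  x_lo=-2.8395 |R|=2.1919  x_hi=-0.2185 |R|=0.8053
  mid=-1.52901 |R|=0.63993 →hi
  mid=-2.18425 |R|=1.20122 →lo
  mid=-1.85663 |R|=0.86691 →hi
  mid=-2.02044 |R|=1.02065 →lo
  mid=-1.93854 |R|=0.94042 →hi
  mid=-1.97949 |R|=0.97970 →hi
  mid=-1.99996 |R|=0.99996 →hi
  mid=-2.01020 |R|=1.01025 →lo
  ...
  [-2.00012,-1.99996] ⇒ x*=-2.0000
Stable set (-2.0000, 0).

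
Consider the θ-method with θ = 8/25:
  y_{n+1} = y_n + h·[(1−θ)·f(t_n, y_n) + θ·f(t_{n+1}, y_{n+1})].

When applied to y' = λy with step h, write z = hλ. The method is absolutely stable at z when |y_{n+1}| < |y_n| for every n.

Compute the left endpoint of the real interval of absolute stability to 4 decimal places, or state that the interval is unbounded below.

left endpoint -5.5556.

Set f=λy, z=hλ:
  y_{n+1} = y_n + z·[17/25·y_n + 8/25·y_{n+1}] ⇒ (1 − 8/25z)y_{n+1} = (1 + 17/25z)y_n
  ⇒ R(z) = (1 + 17/25z)/(1 − 8/25z).

Find x<0 with |R(x)|<1.
x=-1.76: |R|=0.1259
R=−1: 1+17/25x = −1+8/25x ⇒ -9/25x=2 ⇒ x=2/(-9/25)=-5.5556
Confirm numerically:
  x=-3.276: |R|=0.59936 <1
  x=-3.156: |R|=0.57021 <1
  x=-3.010: |R|=0.53321 <1
  x=-2.703: |R|=0.44936 <1
  x=-5.993: |R|=1.05397 >1
  x=-5.907: |R|=1.04377 >1
  x=-5.874: |R|=1.03981 >1
Interval (-5.5556, 0).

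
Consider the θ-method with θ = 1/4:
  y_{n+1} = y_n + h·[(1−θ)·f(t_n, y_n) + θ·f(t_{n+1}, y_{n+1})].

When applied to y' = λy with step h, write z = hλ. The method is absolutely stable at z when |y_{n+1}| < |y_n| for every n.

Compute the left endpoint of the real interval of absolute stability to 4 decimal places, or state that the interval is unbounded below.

Test eqn y'=λy, z=hλ:
  y_{n+1} = y_n + z·[3/4·y_n + 1/4·y_{n+1}] ⇒ (1 − 1/4z)y_{n+1} = (1 + 3/4z)y_n
  Hence R(z) = (1 + 3/4z)/(1 − 1/4z).

Boundary: |R(x)|=1, x<0.
x=-1.33: |R|=0.0019
R=−1: 1+3/4x = −1+1/4x ⇒ -1/2x=2 ⇒ x=2/(-1/2)=-4.0000
Confirm numerically:
  x=-3.797: |R|=0.94793 <1
  x=-2.531: |R|=0.55015 <1
  x=-1.923: |R|=0.29867 <1
  x=-4.597: |R|=1.13889 >1
  x=-4.314: |R|=1.07554 >1
  x=-4.184: |R|=1.04497 >1
So |R|<1 on (-4.0000, 0).

left endpoint -4.0000.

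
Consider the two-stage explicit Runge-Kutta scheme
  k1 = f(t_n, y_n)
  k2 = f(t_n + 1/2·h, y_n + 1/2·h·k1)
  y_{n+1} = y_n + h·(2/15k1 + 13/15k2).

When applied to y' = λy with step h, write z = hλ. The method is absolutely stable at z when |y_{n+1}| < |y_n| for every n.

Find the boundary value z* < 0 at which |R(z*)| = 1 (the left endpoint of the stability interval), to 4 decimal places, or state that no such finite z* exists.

left endpoint -2.3077.

On y'=λy, z=hλ:
  k1=λy_n ⇒ h·k1=z·y_n;  k2=λ(1+1/2z)y_n ⇒ h·k2=z(1+1/2z)y_n
  y_{n+1}/y_n = 1 + 2/15z + 13/15z(1+1/2z) = 1 + z + 13/30z²
  ⇒ R(z) = 1 + z + 13/30z².

Solve |R(x)|<1 on ℝ⁻.
x=-0.61: |R|=0.5512
R=1: x+13/30x²=0 ⇒ x=−30/13=-2.3077; min R=1−1/(4·13/30)=0.4231>−1
Confirm numerically:
  x=-2.278: |R|=0.97069 <1
  x=-2.008: |R|=0.73923 <1
  x=-1.348: |R|=0.43941 <1
  x=-2.773: |R|=1.55913 >1
  x=-2.747: |R|=1.52294 >1
  x=-2.344: |R|=1.03688 >1
So |R|<1 on (-2.3077, 0).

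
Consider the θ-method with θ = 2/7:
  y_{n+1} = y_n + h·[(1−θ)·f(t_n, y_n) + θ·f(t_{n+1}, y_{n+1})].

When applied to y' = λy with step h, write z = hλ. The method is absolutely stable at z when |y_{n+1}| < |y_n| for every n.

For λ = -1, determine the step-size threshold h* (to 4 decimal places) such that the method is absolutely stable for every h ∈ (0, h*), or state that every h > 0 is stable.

On y'=λy, z=hλ:
  y_{n+1} = y_n + z·[5/7·y_n + 2/7·y_{n+1}] ⇒ (1 − 2/7z)y_{n+1} = (1 + 5/7z)y_n
  Hence R(z) = (1 + 5/7z)/(1 − 2/7z).

Need |R(x)|<1, x<0.
x=-0.75: |R|=0.3824
R=−1: 1+5/7x = −1+2/7x ⇒ -3/7x=2 ⇒ x=2/(-3/7)=-4.6667
Confirm numerically:
  x=-3.193: |R|=0.66973 <1
  x=-3.109: |R|=0.64647 <1
  x=-3.094: |R|=0.64225 <1
  x=-2.160: |R|=0.33569 <1
  x=-4.974: |R|=1.05440 >1
  x=-4.798: |R|=1.02374 >1
Interval (-4.6667, 0).

(-4.6667,0); λ=-1 ⇒ h* = (14/3)/1 = 4.6667.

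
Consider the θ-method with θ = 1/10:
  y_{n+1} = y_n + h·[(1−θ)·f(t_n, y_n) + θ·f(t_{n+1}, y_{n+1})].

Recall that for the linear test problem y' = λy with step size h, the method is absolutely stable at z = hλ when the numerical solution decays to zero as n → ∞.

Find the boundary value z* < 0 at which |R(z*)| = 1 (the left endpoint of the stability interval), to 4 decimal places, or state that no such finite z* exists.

z* = -2.5000.

Test eqn y'=λy, z=hλ:
  y_{n+1} = y_n + z·[9/10·y_n + 1/10·y_{n+1}] ⇒ (1 − 1/10z)y_{n+1} = (1 + 9/10z)y_n
  Hence R(z) = (1 + 9/10z)/(1 − 1/10z).

Find x<0 with |R(x)|<1.
x=-0.34: |R|=0.6712
R=−1: 1+9/10x = −1+1/10x ⇒ -4/5x=2 ⇒ x=2/(-4/5)=-2.5000
Confirm numerically:
  x=-1.999: |R|=0.66597 <1
  x=-1.750: |R|=0.48936 <1
  x=-1.563: |R|=0.35173 <1
  x=-1.324: |R|=0.16920 <1
  x=-3.076: |R|=1.35240 >1
  x=-2.761: |R|=1.16362 >1
  x=-2.527: |R|=1.01724 >1
So |R|<1 on (-2.5000, 0).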